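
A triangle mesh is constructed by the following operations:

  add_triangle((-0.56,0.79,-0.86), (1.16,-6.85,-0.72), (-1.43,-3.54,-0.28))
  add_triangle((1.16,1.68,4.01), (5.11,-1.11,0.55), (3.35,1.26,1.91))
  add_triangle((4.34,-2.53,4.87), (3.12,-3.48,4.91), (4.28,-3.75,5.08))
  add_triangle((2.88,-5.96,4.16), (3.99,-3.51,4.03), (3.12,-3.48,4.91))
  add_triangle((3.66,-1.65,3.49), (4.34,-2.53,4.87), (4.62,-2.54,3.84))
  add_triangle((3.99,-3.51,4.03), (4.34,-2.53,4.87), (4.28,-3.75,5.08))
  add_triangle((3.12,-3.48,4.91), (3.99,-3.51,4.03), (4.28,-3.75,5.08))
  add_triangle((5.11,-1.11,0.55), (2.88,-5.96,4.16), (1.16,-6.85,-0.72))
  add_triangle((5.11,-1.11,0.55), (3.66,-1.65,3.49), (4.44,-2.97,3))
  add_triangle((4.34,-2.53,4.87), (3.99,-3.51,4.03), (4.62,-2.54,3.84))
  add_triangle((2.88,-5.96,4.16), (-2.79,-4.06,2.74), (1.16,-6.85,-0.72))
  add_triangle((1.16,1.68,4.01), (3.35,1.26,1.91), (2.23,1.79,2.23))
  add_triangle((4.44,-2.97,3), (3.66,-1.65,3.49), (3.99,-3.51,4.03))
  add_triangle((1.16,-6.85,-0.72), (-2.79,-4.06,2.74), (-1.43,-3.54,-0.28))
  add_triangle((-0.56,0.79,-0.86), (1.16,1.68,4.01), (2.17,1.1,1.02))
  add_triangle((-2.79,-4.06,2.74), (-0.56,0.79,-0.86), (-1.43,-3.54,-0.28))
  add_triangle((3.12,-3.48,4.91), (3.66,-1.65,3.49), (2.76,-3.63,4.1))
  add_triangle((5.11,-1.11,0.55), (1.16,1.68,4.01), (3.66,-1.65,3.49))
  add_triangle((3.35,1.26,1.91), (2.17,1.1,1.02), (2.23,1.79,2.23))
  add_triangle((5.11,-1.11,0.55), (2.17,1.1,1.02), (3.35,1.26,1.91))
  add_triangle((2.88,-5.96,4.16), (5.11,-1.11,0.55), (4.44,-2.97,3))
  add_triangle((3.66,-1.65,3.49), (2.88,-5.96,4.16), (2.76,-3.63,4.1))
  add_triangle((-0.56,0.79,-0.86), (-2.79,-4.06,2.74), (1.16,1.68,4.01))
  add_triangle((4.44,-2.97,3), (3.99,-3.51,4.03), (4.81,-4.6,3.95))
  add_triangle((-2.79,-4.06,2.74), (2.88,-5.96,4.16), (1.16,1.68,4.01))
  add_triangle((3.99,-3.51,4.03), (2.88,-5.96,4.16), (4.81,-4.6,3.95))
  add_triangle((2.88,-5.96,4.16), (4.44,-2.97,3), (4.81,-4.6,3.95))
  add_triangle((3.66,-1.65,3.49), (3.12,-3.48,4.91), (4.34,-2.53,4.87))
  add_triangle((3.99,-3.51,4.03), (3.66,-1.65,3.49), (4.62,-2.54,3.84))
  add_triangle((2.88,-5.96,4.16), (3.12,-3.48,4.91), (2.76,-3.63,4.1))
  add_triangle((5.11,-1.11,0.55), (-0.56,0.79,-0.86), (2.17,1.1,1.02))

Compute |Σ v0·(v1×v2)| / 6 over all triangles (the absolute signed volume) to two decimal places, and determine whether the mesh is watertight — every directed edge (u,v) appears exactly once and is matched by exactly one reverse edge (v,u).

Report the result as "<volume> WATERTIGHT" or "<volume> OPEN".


Per-triangle v0·(v1×v2)/6:
  t1: +2.2298
  t2: +4.0275
  t3: +0.9458
  t4: +3.3956
  t5: +0.4018
  t6: +0.6435
  t7: +0.3879
  t8: +25.4728
  t9: +3.4518
  t10: +1.2008
  t11: +25.7664
  t12: +1.1129
  t13: +1.4210
  t14: +6.9717
  t15: +1.5813
  t16: +2.2136
  t17: -0.9589
  t18: +7.9232
  t19: +0.2673
  t20: +0.7423
  t21: +4.8823
  t22: -2.1175
  t23: +3.8375
  t24: +0.9292
  t25: +24.2792
  t26: +2.3762
  t27: -0.1757
  t28: -0.2485
  t29: -0.6530
  t30: -0.2411
  t31: +1.5179
Σ = +123.5845 → |volume| = 123.58

Directed edges: 93 total; 9 unmatched, e.g. (-0.56,0.79,-0.86)→(1.16,-6.85,-0.72) → open.

123.58 OPEN


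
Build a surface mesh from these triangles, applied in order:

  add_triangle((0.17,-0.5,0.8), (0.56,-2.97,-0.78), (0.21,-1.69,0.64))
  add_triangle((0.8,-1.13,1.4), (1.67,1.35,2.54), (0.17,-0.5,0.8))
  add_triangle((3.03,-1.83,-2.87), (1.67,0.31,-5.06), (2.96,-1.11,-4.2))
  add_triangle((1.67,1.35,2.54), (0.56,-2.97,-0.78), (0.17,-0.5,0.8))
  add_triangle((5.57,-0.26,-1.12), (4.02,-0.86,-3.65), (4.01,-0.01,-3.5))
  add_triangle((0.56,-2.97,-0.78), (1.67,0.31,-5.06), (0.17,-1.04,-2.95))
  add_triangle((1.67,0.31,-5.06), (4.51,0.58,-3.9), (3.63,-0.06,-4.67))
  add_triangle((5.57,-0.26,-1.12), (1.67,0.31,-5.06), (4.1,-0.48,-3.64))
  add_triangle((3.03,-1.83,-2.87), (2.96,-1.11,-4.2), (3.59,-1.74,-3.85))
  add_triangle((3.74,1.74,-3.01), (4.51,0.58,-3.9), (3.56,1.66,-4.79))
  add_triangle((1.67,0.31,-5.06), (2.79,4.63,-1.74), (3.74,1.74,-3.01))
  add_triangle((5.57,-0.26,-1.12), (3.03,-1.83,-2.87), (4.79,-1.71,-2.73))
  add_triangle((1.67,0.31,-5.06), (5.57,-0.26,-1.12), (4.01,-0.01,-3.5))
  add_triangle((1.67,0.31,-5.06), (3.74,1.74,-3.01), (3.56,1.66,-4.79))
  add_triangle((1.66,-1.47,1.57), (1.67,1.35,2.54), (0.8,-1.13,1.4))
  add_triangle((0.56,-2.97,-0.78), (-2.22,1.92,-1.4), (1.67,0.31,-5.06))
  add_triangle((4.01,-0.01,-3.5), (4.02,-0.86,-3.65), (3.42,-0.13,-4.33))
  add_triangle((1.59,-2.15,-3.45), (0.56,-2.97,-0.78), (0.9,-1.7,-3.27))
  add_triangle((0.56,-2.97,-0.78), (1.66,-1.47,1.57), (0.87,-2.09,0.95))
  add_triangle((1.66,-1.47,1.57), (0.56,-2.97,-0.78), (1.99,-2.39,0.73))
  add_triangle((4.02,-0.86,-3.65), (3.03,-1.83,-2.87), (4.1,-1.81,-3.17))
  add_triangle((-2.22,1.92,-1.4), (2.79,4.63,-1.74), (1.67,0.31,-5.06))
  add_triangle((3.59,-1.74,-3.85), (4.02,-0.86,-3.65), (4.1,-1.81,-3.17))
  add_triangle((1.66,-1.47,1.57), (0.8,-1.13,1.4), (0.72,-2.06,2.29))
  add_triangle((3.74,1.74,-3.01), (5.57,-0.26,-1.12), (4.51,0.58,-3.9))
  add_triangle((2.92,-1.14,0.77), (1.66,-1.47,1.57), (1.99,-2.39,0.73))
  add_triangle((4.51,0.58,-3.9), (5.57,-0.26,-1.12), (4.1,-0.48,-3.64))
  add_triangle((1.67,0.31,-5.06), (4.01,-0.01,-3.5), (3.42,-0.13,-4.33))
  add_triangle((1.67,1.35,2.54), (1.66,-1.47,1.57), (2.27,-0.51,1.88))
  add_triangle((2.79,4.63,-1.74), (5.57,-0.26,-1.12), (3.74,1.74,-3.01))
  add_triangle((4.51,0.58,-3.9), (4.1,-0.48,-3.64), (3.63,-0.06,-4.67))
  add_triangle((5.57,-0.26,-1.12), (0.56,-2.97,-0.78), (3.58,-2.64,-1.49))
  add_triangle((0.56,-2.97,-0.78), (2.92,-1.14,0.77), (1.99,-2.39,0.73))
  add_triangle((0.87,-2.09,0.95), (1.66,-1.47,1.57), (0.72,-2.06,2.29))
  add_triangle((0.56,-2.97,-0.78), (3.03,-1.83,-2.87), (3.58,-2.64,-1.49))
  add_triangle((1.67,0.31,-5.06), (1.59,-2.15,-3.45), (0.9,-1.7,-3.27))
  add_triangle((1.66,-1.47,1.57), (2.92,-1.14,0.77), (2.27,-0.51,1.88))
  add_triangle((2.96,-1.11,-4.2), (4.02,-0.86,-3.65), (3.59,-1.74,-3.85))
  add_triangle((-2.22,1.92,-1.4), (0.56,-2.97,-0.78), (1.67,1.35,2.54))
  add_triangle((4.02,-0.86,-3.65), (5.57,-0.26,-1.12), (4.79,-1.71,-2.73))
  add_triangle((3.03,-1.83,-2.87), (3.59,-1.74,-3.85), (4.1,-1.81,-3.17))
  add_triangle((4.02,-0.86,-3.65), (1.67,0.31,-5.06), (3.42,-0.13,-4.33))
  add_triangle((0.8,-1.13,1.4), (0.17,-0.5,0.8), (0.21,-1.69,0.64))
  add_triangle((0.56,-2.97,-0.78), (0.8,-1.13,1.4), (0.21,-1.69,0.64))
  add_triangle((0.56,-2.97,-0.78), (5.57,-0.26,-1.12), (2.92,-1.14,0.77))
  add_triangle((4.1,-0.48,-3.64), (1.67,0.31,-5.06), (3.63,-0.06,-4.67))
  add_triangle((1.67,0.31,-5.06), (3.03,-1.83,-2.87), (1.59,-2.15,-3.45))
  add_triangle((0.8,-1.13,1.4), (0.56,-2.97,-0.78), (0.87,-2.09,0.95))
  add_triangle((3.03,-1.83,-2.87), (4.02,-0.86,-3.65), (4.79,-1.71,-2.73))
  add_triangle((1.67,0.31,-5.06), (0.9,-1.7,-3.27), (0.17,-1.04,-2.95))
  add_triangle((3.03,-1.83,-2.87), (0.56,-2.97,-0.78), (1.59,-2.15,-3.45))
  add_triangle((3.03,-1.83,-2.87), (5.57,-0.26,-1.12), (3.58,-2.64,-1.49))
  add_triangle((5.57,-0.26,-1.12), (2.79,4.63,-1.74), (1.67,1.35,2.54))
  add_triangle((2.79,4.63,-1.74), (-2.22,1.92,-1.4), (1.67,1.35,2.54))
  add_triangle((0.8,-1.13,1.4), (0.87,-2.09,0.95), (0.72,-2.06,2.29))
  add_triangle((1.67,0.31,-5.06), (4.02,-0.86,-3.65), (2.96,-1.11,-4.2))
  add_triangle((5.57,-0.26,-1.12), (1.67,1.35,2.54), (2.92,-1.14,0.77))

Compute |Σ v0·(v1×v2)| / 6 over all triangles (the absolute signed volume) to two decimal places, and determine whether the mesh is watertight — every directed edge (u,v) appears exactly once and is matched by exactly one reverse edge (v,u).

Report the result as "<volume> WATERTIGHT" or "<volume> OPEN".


Per-triangle v0·(v1×v2)/6:
  t1: -0.0907
  t2: +0.2352
  t3: +0.2606
  t4: -0.8053
  t5: +2.1487
  t6: -2.3567
  t7: +1.5415
  t8: -2.2798
  t9: +0.1481
  t10: +1.8223
  t11: +7.5707
  t12: -0.3499
  t13: +0.1931
  t14: -0.5689
  t15: +0.6156
  t16: +6.3578
  t17: +0.7526
  t18: +0.8281
  t19: +0.5652
  t20: +0.5612
  t21: -0.5119
  t22: +13.6588
  t23: +0.7289
  t24: +0.0655
  t25: +3.6629
  t26: +0.8068
  t27: +2.8682
  t28: +0.5749
  t29: +0.6076
  t30: +7.8827
  t31: +1.1217
  t32: +0.5726
  t33: +1.0031
  t34: +0.5374
  t35: +2.5867
  t36: +1.0803
  t37: +0.7199
  t38: +0.7963
  t39: +0.1959
  t40: +2.8184
  t41: +0.3056
  t42: +0.8809
  t43: +0.0839
  t44: +0.4061
  t45: +4.3308
  t46: +0.3923
  t47: +3.3842
  t48: -0.0357
  t49: +1.3366
  t50: +1.1034
  t51: +2.4337
  t52: +3.9827
  t53: +14.2713
  t54: +7.4927
  t55: -0.1979
  t56: +1.8081
  t57: +4.4786
Σ = +105.3827 → |volume| = 105.38

Directed edges: 171 total; 9 unmatched, e.g. (0.17,-1.04,-2.95)→(0.56,-2.97,-0.78) → open.

105.38 OPEN


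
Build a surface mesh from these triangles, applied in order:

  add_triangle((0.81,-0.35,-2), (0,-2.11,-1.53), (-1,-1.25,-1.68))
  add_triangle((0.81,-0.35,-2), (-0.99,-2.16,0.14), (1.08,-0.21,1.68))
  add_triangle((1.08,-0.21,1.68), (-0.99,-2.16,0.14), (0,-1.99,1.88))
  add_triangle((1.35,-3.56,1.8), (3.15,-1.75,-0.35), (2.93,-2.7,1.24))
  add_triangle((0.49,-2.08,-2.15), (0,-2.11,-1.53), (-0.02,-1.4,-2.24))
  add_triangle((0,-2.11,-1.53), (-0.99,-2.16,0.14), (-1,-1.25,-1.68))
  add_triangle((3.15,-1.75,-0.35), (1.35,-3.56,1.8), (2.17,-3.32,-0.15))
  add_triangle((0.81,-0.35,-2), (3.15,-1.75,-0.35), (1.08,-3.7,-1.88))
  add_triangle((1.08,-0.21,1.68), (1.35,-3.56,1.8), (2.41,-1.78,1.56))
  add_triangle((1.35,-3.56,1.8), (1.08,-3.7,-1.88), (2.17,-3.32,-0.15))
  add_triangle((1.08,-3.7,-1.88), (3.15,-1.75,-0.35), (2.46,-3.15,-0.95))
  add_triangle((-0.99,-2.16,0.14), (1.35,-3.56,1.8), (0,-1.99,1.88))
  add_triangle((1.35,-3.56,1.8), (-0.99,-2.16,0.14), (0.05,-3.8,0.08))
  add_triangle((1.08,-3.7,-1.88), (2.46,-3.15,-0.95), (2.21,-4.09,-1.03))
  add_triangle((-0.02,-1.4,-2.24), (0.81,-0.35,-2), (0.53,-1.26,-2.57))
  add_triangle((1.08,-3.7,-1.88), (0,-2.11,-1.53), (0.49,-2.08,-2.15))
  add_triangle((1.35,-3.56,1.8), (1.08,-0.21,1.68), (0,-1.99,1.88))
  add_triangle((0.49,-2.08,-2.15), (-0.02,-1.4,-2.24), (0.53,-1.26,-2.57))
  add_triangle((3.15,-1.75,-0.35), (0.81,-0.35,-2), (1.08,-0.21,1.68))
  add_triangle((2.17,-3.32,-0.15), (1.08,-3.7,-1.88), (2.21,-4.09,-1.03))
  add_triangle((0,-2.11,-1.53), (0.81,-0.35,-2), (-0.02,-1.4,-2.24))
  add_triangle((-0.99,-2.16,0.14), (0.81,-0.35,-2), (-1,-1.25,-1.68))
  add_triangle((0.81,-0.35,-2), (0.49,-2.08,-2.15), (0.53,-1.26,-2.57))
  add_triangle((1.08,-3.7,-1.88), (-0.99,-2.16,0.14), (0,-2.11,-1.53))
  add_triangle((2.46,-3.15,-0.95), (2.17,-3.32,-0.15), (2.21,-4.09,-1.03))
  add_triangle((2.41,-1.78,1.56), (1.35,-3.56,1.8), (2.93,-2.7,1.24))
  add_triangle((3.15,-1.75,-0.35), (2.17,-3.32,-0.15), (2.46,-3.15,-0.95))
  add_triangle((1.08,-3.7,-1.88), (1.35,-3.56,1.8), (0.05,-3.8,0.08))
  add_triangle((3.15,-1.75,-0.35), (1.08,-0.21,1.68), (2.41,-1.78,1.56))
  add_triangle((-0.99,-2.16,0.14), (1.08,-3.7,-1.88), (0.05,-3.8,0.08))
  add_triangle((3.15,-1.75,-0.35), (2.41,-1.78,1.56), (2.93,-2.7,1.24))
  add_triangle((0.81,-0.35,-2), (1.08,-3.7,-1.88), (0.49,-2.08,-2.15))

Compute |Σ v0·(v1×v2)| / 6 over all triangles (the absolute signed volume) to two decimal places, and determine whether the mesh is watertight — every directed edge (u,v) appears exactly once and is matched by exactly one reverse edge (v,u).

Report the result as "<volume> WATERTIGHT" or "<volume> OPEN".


24.54 WATERTIGHT

Per-triangle v0·(v1×v2)/6:
  t1: +0.8344
  t2: -1.4387
  t3: -0.1943
  t4: +1.2119
  t5: +0.2156
  t6: +0.8694
  t7: +2.0303
  t8: +3.2009
  t9: +1.2284
  t10: +2.3780
  t11: +0.5465
  t12: +1.3643
  t13: +1.1907
  t14: +0.5881
  t15: +0.0788
  t16: +0.3821
  t17: +1.2233
  t18: +0.2178
  t19: +0.4856
  t20: +0.1869
  t21: -0.3612
  t22: -0.9262
  t23: +0.1873
  t24: +0.9276
  t25: +0.3946
  t26: +0.8753
  t27: +0.8365
  t28: +2.7427
  t29: +0.7911
  t30: +1.2011
  t31: +0.6663
  t32: +0.6088
Σ = +24.5437 → |volume| = 24.54

Directed edges: 96 total, each appears once with its reverse present → watertight.


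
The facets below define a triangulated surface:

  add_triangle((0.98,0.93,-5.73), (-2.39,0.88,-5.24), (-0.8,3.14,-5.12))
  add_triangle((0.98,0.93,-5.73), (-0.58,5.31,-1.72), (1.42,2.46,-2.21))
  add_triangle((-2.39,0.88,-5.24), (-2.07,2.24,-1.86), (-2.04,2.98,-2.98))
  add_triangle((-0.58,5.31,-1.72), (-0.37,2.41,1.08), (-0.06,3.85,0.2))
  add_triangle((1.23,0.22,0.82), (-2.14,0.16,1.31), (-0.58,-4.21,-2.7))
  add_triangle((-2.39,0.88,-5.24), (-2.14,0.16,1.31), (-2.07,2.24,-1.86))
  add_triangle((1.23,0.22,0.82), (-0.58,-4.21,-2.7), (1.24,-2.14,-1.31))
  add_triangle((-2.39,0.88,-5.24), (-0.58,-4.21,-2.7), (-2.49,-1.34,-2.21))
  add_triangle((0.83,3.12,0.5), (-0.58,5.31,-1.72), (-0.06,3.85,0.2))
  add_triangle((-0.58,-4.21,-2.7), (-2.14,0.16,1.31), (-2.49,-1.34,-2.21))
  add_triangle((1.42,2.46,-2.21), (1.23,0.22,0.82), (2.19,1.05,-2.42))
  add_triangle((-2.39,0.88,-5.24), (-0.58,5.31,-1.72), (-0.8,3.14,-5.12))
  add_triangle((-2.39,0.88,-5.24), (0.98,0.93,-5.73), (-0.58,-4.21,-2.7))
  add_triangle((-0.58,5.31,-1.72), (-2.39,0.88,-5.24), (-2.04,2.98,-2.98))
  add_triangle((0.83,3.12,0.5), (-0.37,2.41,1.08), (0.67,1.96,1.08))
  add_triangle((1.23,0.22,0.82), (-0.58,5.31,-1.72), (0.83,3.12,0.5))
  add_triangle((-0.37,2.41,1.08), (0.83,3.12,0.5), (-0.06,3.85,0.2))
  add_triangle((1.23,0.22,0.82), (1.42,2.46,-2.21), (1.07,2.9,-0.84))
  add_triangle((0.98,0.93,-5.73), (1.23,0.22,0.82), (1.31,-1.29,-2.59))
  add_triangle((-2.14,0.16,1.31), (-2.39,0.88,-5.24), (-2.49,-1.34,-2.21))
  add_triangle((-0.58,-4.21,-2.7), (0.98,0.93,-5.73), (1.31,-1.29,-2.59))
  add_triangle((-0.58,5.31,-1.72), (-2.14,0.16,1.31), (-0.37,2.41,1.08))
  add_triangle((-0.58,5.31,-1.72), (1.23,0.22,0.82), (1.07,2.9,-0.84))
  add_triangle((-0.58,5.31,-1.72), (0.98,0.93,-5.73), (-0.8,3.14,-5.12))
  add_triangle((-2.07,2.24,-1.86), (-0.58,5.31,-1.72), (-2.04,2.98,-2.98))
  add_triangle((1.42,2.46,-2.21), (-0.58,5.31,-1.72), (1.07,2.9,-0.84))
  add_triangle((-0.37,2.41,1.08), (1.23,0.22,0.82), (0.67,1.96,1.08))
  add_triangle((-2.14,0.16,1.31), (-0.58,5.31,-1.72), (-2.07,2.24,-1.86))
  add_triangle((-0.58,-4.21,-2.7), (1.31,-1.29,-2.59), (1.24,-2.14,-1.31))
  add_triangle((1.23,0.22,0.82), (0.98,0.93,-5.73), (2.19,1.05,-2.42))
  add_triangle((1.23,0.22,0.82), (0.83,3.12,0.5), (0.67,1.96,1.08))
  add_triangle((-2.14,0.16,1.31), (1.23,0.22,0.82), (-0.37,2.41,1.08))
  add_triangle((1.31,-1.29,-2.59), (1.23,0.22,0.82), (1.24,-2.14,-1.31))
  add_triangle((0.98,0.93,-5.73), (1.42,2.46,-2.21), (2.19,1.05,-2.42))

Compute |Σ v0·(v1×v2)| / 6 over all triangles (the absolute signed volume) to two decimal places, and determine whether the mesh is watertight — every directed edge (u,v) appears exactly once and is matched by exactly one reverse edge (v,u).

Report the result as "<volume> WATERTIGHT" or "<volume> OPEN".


102.57 WATERTIGHT

Per-triangle v0·(v1×v2)/6:
  t1: +7.1991
  t2: +6.7606
  t3: +1.4993
  t4: +0.7304
  t5: +2.0463
  t6: +4.2031
  t7: +0.6786
  t8: +7.0094
  t9: +1.0174
  t10: +4.0020
  t11: +1.3287
  t12: +6.3251
  t13: +14.6170
  t14: +3.4283
  t15: +0.4563
  t16: +0.7530
  t17: +0.6104
  t18: +1.0503
  t19: +2.5305
  t20: +4.5827
  t21: +5.5504
  t22: +3.3664
  t23: +0.9836
  t24: +6.1230
  t25: +1.5333
  t26: +1.8828
  t27: +0.1790
  t28: +4.3309
  t29: +1.9635
  t30: +0.2611
  t31: +0.4059
  t32: +1.2416
  t33: +1.0092
  t34: +2.9102
Σ = +102.5694 → |volume| = 102.57

Directed edges: 102 total, each appears once with its reverse present → watertight.


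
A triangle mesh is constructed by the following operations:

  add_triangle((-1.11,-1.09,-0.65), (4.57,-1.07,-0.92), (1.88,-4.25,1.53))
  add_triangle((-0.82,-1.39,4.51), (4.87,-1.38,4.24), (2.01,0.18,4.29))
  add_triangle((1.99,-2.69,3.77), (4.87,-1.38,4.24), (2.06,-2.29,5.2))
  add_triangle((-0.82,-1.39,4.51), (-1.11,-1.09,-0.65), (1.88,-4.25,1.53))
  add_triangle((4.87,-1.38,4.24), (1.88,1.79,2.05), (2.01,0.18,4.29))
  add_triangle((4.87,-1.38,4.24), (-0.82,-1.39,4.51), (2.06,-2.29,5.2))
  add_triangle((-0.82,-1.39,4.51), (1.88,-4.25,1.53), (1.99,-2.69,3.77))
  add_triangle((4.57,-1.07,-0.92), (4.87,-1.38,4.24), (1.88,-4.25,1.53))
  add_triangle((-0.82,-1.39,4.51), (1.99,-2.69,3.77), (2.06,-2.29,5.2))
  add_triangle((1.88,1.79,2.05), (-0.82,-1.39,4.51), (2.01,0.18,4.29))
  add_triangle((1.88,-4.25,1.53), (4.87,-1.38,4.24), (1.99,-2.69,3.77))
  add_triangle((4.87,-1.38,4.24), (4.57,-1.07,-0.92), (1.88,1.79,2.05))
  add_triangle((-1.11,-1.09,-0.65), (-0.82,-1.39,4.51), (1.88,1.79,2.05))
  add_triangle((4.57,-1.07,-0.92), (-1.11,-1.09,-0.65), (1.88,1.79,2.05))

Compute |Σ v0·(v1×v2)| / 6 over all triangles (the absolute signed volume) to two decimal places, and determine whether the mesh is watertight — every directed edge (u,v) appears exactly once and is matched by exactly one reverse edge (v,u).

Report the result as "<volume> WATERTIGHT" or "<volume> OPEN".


Per-triangle v0·(v1×v2)/6:
  t1: +4.4968
  t2: +6.5230
  t3: +3.0568
  t4: +5.5814
  t5: +4.5373
  t6: +2.7490
  t7: +5.1198
  t8: +14.8001
  t9: +2.0698
  t10: +2.5352
  t11: +6.3316
  t12: +9.3111
  t13: +0.0509
  t14: -1.0132
Σ = +66.1496 → |volume| = 66.15

Directed edges: 42 total, each appears once with its reverse present → watertight.

66.15 WATERTIGHT


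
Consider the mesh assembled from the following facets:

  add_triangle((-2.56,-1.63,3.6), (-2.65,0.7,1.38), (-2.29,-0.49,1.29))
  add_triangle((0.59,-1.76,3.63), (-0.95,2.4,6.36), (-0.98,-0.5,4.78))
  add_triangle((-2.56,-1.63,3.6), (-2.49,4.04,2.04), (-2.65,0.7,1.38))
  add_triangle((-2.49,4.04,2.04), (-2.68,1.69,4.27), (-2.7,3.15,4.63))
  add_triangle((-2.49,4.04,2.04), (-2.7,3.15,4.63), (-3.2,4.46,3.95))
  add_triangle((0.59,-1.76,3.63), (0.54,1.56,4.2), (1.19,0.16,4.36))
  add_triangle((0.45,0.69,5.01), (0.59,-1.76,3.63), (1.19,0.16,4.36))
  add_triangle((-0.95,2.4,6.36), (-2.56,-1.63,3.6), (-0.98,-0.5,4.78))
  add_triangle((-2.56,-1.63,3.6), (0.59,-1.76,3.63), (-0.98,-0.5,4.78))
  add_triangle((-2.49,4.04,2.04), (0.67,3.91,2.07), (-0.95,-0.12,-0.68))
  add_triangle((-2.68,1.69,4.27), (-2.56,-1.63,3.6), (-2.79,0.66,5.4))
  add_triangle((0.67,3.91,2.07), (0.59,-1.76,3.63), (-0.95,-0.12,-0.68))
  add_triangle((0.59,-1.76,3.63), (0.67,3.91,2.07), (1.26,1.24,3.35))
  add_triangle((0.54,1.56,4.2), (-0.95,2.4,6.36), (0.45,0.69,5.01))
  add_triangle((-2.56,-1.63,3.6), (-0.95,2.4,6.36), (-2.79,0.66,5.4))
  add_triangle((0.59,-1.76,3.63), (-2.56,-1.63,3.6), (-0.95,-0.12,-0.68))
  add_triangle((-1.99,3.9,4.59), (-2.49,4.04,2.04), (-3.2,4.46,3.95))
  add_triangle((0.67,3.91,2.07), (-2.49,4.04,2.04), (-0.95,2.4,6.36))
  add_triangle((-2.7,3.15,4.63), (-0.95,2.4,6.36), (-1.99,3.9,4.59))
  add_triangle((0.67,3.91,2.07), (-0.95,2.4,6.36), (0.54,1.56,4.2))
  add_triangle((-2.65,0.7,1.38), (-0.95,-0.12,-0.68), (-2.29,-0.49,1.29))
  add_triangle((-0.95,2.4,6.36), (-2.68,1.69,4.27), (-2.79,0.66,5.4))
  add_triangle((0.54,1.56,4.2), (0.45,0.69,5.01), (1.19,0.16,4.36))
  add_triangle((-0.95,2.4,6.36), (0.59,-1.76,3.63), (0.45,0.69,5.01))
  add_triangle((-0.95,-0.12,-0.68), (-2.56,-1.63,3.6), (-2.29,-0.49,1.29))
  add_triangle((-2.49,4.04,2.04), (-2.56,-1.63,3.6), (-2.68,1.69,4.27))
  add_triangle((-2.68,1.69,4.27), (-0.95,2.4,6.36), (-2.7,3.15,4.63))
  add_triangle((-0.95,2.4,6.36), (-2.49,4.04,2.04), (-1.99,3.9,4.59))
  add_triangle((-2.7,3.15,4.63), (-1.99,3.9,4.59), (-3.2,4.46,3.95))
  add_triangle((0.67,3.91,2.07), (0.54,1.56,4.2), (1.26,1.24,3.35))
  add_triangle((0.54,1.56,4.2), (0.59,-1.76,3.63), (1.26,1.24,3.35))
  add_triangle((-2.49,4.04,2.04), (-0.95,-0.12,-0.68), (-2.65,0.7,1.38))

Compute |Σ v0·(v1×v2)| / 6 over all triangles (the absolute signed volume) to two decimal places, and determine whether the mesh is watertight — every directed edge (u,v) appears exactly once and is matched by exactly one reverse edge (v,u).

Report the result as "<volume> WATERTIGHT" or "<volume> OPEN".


60.85 WATERTIGHT

Per-triangle v0·(v1×v2)/6:
  t1: +0.9969
  t2: +3.6474
  t3: +4.1435
  t4: +1.6080
  t5: -0.0561
  t6: -1.2436
  t7: +1.4095
  t8: +4.0957
  t9: +3.3358
  t10: +1.2186
  t11: +1.6187
  t12: -2.4048
  t13: -1.5490
  t14: +1.4539
  t15: +3.3297
  t16: +0.9143
  t17: +1.2691
  t18: +10.6420
  t19: +2.6757
  t20: +3.8975
  t21: +0.5840
  t22: +3.1478
  t23: +0.7142
  t24: +2.5348
  t25: +0.4333
  t26: +3.3211
  t27: +2.8692
  t28: -0.5003
  t29: +1.4770
  t30: +1.8246
  t31: +1.8040
  t32: +1.6331
Σ = +60.8457 → |volume| = 60.85

Directed edges: 96 total, each appears once with its reverse present → watertight.


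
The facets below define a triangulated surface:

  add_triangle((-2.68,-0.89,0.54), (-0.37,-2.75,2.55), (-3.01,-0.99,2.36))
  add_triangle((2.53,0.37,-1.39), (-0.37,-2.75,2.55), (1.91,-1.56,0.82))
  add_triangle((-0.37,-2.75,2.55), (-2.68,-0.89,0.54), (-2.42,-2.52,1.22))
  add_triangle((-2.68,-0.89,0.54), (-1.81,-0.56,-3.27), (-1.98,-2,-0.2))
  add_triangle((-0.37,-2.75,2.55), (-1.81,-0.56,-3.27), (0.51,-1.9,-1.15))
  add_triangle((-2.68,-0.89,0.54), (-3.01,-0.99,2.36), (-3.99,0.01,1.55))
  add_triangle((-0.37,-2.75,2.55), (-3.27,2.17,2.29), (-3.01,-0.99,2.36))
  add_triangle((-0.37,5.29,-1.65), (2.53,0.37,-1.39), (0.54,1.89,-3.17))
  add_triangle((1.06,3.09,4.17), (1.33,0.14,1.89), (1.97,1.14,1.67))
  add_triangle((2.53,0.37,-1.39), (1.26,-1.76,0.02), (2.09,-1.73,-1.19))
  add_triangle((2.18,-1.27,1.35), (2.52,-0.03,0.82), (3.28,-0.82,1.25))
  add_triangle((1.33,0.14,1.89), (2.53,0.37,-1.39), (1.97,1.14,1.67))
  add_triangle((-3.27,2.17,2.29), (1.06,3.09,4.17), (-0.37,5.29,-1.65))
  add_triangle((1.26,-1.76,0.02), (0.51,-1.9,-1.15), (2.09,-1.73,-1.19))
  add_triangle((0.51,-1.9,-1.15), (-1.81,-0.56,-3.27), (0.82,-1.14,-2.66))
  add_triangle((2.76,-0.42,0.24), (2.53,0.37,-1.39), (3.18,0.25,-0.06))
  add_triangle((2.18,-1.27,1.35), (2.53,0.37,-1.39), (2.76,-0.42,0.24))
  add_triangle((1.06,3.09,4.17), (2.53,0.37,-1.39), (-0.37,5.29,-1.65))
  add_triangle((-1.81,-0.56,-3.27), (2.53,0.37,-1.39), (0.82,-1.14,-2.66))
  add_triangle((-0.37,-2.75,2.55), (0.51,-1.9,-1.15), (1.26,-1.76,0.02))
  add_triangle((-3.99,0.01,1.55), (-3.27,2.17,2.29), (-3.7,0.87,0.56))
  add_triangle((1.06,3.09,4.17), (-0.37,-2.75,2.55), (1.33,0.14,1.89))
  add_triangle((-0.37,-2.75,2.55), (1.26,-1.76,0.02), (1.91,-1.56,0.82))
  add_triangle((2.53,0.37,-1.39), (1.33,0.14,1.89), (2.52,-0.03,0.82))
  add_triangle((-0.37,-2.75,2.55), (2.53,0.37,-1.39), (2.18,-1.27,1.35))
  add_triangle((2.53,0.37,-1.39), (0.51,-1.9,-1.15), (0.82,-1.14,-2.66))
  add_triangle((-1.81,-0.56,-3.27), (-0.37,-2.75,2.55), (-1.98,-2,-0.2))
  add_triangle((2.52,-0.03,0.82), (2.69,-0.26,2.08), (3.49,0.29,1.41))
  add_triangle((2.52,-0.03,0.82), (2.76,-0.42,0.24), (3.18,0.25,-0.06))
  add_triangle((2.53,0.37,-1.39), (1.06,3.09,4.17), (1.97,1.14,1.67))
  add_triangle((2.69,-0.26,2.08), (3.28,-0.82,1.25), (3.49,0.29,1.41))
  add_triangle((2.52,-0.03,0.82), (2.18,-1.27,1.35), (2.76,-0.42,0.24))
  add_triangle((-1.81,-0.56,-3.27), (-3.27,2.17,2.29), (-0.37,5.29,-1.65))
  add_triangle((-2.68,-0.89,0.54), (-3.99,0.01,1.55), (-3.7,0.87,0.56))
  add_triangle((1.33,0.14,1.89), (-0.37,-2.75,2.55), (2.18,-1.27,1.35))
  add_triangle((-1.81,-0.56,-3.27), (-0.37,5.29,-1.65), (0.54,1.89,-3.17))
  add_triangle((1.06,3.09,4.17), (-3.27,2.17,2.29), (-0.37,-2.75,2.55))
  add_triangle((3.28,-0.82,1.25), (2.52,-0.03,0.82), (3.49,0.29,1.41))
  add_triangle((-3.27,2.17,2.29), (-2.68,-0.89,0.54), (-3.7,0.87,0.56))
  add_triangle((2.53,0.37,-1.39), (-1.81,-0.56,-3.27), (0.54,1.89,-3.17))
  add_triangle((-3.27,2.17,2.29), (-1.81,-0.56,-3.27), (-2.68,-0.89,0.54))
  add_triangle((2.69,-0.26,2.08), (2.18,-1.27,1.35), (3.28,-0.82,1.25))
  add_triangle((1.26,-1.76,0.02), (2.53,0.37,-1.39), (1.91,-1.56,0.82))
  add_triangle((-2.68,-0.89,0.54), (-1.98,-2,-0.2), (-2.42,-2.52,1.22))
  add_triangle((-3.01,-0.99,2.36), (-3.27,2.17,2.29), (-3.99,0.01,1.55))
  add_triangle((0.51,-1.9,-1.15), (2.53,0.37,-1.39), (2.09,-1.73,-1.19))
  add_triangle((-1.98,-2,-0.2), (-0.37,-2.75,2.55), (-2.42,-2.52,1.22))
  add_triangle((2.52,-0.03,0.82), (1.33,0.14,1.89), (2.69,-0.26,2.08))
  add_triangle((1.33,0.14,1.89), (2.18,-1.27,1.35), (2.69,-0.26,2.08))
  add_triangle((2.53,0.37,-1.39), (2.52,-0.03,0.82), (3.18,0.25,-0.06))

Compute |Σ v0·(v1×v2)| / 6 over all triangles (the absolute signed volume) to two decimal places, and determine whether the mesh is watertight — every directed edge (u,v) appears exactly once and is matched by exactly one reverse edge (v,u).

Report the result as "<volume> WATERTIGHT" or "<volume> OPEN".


Per-triangle v0·(v1×v2)/6:
  t1: +2.0683
  t2: -0.3050
  t3: +1.0383
  t4: +2.1905
  t5: +3.6448
  t6: +1.0425
  t7: +3.3184
  t8: +5.0596
  t9: +1.2964
  t10: +0.6456
  t11: -0.1147
  t12: +1.0047
  t13: +17.4521
  t14: +0.5943
  t15: +1.7000
  t16: +0.4267
  t17: +0.2919
  t18: +13.0027
  t19: +1.9904
  t20: +1.4319
  t21: +1.8449
  t22: +3.6314
  t23: +1.1364
  t24: +0.3897
  t25: +1.3240
  t26: +1.3776
  t27: +1.3380
  t28: -0.1940
  t29: +0.2576
  t30: +1.6991
  t31: +0.6523
  t32: +0.4480
  t33: +14.3072
  t34: +0.8100
  t35: +2.0727
  t36: +6.2486
  t37: +12.7559
  t38: +0.1154
  t39: -1.7989
  t40: +3.6143
  t41: +5.3159
  t42: +0.5352
  t43: +0.9802
  t44: +0.8983
  t45: +2.3882
  t46: +0.7119
  t47: +1.0839
  t48: +0.2184
  t49: +0.3688
  t50: -0.0836
Σ = +122.2266 → |volume| = 122.23

Directed edges: 150 total, each appears once with its reverse present → watertight.

122.23 WATERTIGHT


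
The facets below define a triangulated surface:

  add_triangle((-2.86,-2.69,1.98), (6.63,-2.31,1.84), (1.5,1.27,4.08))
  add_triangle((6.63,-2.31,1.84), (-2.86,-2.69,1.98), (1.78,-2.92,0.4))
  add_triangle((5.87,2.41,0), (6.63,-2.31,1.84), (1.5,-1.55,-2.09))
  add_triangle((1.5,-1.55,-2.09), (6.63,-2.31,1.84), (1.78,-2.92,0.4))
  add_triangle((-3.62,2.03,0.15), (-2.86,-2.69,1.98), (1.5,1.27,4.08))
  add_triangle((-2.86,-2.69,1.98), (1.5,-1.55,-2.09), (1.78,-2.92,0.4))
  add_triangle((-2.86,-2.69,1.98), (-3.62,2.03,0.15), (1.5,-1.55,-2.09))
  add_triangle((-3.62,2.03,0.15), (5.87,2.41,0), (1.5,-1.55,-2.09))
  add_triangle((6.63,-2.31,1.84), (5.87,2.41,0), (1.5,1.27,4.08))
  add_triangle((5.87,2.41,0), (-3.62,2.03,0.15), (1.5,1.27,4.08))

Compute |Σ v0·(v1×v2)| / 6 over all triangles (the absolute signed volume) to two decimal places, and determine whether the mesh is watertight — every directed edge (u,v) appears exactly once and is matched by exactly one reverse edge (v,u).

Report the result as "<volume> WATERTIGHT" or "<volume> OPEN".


Per-triangle v0·(v1×v2)/6:
  t1: +20.4186
  t2: +7.4318
  t3: +14.1879
  t4: +6.2625
  t5: +13.1017
  t6: +4.6065
  t7: +6.0494
  t8: +6.8719
  t9: +21.2634
  t10: +13.9394
Σ = +114.1331 → |volume| = 114.13

Directed edges: 30 total, each appears once with its reverse present → watertight.

114.13 WATERTIGHT


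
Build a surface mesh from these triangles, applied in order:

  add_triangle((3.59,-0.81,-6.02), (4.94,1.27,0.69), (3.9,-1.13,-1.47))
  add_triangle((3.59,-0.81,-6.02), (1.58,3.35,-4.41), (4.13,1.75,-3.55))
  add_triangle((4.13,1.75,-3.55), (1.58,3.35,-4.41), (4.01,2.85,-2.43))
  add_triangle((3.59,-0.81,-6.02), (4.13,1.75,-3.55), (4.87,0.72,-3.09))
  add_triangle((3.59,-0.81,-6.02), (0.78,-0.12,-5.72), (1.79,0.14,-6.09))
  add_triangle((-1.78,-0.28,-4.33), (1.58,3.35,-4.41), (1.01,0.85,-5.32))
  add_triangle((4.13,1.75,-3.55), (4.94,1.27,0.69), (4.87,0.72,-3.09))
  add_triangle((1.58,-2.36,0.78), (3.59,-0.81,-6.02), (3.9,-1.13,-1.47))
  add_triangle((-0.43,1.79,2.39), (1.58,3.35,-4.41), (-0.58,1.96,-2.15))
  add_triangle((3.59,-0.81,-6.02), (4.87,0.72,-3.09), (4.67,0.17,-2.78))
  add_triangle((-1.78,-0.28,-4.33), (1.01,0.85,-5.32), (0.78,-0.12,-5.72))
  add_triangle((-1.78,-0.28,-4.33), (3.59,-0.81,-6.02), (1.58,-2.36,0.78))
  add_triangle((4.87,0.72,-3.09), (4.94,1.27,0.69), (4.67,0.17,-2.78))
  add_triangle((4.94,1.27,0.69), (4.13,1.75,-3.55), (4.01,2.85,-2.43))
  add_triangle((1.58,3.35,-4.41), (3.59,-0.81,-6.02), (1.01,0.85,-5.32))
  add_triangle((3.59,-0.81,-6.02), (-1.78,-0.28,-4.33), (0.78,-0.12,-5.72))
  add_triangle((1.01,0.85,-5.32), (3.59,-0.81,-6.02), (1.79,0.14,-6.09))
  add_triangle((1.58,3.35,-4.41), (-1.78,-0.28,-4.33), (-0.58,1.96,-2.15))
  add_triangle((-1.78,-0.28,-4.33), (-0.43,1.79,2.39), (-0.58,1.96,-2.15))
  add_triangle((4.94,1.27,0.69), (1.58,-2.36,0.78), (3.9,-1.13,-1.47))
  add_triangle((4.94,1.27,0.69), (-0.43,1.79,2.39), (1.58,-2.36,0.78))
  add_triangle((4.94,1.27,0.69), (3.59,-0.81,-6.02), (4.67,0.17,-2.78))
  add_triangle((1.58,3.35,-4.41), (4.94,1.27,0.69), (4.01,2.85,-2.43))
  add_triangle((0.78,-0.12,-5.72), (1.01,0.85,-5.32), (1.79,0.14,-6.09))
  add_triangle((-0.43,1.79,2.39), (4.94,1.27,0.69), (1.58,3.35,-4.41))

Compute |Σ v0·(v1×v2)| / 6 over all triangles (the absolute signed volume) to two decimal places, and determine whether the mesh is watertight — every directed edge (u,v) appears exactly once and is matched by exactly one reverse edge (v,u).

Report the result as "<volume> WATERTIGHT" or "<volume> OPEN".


Per-triangle v0·(v1×v2)/6:
  t1: +8.5762
  t2: +10.3109
  t3: +4.2938
  t4: +4.4724
  t5: +1.3323
  t6: +5.4633
  t7: +3.9440
  t8: +5.5644
  t9: +3.6808
  t10: +1.7800
  t11: +2.1218
  t12: +10.1674
  t13: +1.6957
  t14: +4.4865
  t15: +6.9068
  t16: +2.0444
  t17: +0.8117
  t18: +4.3425
  t19: +2.4982
  t20: +5.5706
  t21: +6.4552
  t22: -0.6364
  t23: +0.3117
  t24: +0.8070
  t25: +13.1843
Σ = +110.1857 → |volume| = 110.19

Directed edges: 75 total; 3 unmatched, e.g. (1.58,-2.36,0.78)→(-1.78,-0.28,-4.33) → open.

110.19 OPEN


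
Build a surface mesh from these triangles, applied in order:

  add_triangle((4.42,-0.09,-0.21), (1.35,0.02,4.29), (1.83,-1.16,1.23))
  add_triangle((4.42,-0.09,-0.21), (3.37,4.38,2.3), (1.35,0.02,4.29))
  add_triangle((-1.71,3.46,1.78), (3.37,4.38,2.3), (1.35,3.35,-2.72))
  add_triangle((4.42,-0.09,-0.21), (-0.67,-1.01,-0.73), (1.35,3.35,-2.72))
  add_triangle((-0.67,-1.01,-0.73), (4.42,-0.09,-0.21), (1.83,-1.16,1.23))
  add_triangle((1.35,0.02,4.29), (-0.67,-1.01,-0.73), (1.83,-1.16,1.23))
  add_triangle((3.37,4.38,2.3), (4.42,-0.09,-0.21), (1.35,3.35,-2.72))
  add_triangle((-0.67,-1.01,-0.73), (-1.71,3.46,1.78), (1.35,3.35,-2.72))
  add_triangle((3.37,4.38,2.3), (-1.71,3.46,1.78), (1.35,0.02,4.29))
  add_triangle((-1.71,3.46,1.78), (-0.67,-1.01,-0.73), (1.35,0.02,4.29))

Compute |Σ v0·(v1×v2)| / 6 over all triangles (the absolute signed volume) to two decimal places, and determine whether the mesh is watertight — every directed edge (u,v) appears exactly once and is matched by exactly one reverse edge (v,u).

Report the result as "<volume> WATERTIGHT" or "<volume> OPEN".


Per-triangle v0·(v1×v2)/6:
  t1: +3.6473
  t2: +14.1831
  t3: +14.2628
  t4: +3.8982
  t5: +1.6232
  t6: +1.4055
  t7: +14.8246
  t8: +3.3605
  t9: +13.6228
  t10: +2.7205
Σ = +73.5485 → |volume| = 73.55

Directed edges: 30 total, each appears once with its reverse present → watertight.

73.55 WATERTIGHT


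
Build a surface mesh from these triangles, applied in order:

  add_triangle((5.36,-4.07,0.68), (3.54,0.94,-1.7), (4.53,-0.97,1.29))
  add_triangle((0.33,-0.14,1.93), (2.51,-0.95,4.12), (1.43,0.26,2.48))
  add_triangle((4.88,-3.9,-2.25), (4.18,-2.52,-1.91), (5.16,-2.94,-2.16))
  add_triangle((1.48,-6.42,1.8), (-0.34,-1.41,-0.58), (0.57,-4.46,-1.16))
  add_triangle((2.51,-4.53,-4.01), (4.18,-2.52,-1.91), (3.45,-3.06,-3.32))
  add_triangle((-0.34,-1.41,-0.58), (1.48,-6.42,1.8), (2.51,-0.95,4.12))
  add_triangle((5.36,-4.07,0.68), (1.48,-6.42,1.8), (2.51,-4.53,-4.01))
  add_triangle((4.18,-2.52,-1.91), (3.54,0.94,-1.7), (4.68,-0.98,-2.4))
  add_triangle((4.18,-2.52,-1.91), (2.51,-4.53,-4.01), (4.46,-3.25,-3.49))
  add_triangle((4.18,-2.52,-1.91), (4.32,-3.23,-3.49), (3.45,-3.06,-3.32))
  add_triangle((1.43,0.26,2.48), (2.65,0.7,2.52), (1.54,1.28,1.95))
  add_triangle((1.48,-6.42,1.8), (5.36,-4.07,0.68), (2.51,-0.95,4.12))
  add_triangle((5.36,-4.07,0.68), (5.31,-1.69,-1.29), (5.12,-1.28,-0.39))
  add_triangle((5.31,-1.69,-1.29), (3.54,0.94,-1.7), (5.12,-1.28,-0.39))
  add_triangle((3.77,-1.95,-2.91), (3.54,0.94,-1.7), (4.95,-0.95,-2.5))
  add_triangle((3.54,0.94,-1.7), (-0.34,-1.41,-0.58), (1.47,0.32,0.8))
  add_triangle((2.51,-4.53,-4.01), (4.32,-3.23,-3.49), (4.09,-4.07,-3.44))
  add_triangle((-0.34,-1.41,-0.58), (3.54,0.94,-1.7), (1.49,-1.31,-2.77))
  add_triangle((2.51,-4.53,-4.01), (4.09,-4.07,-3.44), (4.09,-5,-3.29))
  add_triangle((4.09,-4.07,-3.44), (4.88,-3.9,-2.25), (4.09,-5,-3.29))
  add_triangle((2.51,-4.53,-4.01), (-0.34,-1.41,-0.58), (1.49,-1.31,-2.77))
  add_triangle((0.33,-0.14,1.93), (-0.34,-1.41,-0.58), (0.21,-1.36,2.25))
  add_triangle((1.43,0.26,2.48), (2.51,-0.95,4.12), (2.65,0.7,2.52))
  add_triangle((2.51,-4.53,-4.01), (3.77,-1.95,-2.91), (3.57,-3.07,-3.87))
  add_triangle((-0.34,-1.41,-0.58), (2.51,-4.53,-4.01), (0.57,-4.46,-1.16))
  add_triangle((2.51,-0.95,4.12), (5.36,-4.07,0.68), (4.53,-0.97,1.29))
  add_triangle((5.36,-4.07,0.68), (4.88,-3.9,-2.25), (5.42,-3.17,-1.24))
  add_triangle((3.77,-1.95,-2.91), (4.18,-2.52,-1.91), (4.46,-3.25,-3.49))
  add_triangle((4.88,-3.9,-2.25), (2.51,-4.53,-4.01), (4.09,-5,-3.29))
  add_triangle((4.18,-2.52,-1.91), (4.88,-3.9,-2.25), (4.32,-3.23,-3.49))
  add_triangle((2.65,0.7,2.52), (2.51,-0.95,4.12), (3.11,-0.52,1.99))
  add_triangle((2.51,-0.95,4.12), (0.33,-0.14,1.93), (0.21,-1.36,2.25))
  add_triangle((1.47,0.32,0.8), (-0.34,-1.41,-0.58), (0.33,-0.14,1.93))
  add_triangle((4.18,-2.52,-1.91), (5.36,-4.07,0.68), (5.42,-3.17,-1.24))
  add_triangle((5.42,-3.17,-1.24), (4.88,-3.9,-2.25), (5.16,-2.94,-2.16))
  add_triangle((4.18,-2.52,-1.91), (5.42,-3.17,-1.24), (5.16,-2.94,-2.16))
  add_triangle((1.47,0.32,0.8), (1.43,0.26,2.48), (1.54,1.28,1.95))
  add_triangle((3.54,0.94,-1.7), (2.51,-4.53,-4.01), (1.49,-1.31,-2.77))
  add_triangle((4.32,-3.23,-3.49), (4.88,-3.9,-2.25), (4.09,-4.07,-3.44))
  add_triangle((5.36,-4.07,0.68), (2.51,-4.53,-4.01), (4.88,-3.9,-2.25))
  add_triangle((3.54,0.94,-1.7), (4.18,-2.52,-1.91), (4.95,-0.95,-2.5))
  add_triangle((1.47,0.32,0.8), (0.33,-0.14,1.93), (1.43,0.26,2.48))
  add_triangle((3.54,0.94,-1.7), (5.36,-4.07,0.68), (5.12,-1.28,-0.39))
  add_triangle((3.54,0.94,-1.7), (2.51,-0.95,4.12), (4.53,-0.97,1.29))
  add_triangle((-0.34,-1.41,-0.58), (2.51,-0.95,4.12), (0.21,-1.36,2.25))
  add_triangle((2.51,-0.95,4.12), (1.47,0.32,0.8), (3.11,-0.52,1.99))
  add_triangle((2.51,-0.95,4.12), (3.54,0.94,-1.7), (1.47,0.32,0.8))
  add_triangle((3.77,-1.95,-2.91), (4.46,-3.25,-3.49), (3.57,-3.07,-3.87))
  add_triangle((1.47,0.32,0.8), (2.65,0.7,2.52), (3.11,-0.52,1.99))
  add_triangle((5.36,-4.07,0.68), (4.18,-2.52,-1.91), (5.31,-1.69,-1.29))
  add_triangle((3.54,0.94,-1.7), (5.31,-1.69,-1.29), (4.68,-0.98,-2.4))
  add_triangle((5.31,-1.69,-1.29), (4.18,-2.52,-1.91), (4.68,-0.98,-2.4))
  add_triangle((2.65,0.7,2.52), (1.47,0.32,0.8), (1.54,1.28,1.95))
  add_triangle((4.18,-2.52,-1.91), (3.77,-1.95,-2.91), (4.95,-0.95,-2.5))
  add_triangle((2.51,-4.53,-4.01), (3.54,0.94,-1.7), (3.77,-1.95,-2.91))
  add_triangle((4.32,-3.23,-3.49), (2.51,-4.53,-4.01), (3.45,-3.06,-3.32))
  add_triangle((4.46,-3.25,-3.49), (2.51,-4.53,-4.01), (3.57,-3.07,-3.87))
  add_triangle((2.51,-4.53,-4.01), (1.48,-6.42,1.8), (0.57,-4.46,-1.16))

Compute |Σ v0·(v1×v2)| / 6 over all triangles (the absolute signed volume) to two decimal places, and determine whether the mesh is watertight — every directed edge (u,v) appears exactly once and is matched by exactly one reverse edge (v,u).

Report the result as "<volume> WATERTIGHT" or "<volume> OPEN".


109.87 WATERTIGHT

Per-triangle v0·(v1×v2)/6:
  t1: +7.0599
  t2: +0.4662
  t3: +0.1296
  t4: +1.2372
  t5: -1.7095
  t6: +0.3514
  t7: +24.2584
  t8: -0.4544
  t9: +1.9324
  t10: -0.2752
  t11: +0.4573
  t12: +19.3630
  t13: +2.3996
  t14: +1.8215
  t15: +1.2550
  t16: -1.2034
  t17: +1.1848
  t18: -0.8517
  t19: +1.4116
  t20: +1.2734
  t21: +0.9778
  t22: +0.0111
  t23: +0.7079
  t24: -0.6696
  t25: +1.4011
  t26: +7.7766
  t27: +2.7584
  t28: +0.7908
  t29: -1.1343
  t30: +1.0030
  t31: +1.7161
  t32: +0.7317
  t33: -0.5934
  t34: -0.9351
  t35: +1.0052
  t36: -0.1337
  t37: -0.4079
  t38: +3.4765
  t39: +1.2577
  t40: +5.9737
  t41: +0.3932
  t42: -0.0663
  t43: -1.6373
  t44: +3.5220
  t45: +1.2381
  t46: -0.6986
  t47: +1.2153
  t48: +0.6239
  t49: +0.3251
  t50: +3.9584
  t51: +1.9314
  t52: +1.7331
  t53: +0.2159
  t54: +1.6291
  t55: +1.5121
  t56: +0.3322
  t57: +1.4486
  t58: +6.3688
Σ = +109.8655 → |volume| = 109.87

Directed edges: 174 total, each appears once with its reverse present → watertight.


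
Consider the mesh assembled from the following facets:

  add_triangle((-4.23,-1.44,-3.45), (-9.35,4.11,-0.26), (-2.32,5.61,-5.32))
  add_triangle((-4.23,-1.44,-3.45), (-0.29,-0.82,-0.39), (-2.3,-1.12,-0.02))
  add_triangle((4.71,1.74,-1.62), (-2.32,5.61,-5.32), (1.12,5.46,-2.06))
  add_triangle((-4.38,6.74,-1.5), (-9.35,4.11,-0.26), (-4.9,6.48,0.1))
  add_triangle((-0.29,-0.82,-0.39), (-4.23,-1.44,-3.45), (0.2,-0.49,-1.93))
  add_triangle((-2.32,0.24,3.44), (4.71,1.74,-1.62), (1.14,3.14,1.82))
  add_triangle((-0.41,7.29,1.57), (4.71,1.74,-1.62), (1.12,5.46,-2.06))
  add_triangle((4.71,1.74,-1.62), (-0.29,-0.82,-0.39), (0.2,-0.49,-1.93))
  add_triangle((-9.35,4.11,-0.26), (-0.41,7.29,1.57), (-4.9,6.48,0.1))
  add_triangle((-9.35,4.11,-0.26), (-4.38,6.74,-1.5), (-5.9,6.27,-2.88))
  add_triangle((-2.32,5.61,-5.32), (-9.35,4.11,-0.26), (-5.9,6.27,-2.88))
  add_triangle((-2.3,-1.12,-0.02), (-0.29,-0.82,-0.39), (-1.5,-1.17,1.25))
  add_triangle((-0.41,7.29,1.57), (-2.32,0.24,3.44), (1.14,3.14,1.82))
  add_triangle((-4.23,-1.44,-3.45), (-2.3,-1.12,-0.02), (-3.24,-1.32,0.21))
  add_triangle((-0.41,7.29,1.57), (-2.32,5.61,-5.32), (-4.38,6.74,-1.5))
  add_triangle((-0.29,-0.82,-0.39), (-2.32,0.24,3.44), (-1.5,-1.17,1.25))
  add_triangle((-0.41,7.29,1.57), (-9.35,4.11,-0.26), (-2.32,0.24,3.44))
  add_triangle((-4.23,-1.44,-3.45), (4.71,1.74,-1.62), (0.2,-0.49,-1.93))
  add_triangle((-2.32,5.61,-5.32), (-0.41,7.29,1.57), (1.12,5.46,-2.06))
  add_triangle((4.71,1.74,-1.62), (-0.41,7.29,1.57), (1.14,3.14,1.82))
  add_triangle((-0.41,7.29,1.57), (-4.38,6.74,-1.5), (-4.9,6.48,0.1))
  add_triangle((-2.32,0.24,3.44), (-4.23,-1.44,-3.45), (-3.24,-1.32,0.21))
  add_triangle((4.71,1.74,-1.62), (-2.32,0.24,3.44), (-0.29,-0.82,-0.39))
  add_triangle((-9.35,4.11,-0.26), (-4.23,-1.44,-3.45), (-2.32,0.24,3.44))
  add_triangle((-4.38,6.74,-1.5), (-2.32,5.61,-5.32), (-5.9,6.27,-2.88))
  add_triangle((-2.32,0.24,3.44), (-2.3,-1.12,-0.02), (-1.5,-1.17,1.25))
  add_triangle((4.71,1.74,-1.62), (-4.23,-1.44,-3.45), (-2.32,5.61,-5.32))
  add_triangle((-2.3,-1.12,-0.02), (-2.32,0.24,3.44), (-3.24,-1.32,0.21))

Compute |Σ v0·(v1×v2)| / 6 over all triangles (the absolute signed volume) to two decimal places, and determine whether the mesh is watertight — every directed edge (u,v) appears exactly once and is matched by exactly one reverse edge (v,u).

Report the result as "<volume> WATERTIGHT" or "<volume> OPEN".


Per-triangle v0·(v1×v2)/6:
  t1: +50.8580
  t2: +0.9802
  t3: +15.7328
  t4: +11.0638
  t5: +1.0040
  t6: +3.7338
  t7: +15.4439
  t8: +0.8247
  t9: +8.0434
  t10: +12.4812
  t11: +10.6828
  t12: +0.3939
  t13: +8.6254
  t14: +0.3938
  t15: +24.5460
  t16: -0.1000
  t17: +40.7496
  t18: +2.3504
  t19: +19.2001
  t20: +9.8722
  t21: +9.9672
  t22: +2.8868
  t23: +1.0567
  t24: +22.0681
  t25: +10.5597
  t26: +1.2462
  t27: +24.3113
  t28: +0.2168
Σ = +309.1931 → |volume| = 309.19

Directed edges: 84 total, each appears once with its reverse present → watertight.

309.19 WATERTIGHT


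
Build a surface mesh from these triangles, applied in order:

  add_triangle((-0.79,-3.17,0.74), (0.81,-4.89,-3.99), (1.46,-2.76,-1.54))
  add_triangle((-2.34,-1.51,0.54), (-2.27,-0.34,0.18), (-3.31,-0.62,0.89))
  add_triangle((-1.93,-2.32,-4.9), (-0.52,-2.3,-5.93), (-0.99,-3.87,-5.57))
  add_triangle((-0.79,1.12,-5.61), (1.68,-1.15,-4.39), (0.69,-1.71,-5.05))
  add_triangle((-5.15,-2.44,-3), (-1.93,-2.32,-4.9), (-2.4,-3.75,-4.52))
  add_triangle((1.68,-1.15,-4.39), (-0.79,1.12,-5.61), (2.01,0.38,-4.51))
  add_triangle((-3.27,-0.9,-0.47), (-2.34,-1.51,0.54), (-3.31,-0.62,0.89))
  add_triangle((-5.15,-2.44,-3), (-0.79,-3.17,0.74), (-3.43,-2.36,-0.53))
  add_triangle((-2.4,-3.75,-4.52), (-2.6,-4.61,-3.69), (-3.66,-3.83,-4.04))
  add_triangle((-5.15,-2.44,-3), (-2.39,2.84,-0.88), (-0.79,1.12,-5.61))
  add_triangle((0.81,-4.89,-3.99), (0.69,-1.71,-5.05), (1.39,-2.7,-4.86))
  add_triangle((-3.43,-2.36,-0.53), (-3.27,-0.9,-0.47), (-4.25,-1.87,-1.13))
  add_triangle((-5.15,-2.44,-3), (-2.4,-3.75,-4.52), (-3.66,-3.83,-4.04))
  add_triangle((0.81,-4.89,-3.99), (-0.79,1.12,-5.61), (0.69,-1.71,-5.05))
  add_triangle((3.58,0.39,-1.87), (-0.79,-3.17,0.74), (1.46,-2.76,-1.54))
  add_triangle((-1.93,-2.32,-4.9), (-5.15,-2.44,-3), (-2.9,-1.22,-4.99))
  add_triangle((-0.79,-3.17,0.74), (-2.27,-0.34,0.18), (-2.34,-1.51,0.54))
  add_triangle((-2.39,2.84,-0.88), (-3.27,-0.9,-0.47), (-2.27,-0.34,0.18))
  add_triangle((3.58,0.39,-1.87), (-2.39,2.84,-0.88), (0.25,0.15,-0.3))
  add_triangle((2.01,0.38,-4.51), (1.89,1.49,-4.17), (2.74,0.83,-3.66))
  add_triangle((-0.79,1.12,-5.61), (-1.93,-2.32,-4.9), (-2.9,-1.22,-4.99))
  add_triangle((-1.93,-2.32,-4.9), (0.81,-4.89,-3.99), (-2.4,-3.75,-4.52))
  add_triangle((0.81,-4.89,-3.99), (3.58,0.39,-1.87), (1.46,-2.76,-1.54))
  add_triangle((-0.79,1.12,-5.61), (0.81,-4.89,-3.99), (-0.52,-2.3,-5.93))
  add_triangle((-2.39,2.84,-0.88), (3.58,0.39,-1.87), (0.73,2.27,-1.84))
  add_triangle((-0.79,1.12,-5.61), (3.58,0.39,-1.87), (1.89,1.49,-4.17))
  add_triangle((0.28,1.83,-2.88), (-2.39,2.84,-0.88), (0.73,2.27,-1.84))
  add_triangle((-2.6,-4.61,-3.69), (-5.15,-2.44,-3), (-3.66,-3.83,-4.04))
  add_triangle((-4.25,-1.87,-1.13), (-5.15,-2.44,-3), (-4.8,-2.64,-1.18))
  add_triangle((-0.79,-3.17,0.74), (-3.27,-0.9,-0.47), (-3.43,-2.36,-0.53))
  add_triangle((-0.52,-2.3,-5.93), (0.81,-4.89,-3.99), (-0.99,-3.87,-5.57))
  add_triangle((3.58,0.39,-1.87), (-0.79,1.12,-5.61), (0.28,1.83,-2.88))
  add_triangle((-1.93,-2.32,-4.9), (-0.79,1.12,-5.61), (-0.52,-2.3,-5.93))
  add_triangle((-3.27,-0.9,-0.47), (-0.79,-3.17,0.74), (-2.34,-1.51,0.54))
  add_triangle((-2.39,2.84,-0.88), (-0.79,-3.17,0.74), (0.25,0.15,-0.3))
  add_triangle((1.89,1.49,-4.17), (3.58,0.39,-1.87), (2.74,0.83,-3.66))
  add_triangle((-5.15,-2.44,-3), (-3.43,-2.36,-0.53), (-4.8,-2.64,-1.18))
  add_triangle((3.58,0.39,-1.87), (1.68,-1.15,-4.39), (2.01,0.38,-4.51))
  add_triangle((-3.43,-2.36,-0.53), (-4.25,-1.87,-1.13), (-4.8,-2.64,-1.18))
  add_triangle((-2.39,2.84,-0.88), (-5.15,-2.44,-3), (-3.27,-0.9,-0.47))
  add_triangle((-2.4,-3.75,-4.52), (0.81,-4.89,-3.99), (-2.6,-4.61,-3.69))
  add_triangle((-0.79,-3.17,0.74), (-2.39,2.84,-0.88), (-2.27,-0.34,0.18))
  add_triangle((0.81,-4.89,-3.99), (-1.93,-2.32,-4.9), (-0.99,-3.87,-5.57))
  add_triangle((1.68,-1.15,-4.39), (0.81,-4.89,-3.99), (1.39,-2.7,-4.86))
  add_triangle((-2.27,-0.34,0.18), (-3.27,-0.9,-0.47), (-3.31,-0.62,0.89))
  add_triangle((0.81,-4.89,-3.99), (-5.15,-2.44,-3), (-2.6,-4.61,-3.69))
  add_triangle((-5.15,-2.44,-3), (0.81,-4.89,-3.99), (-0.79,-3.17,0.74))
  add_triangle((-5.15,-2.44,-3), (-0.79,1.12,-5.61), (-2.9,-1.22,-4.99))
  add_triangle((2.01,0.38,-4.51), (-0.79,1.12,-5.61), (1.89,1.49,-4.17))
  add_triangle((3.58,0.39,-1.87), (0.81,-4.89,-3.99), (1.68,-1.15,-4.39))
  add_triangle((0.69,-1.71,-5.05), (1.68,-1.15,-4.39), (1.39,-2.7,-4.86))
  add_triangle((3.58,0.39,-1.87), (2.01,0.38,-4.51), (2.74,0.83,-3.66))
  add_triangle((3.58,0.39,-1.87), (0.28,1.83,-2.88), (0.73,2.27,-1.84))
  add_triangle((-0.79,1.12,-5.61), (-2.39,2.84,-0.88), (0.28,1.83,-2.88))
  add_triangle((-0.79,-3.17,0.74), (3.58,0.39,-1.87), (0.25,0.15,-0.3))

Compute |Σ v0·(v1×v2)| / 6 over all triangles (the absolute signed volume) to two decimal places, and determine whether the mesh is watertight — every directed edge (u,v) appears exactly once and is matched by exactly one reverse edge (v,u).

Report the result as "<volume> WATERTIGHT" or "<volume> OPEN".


137.36 OPEN

Per-triangle v0·(v1×v2)/6:
  t1: +3.4819
  t2: -0.2586
  t3: +2.3271
  t4: +3.1861
  t5: +4.7015
  t6: +3.8935
  t7: +0.7836
  t8: +2.7657
  t9: +1.5364
  t10: +18.2158
  t11: +1.9273
  t12: +0.3865
  t13: +1.3373
  t14: +3.9632
  t15: +2.0006
  t16: +4.4812
  t17: -0.1121
  t18: +1.0484
  t19: -0.1575
  t20: +0.9367
  t21: +4.2068
  t22: +4.6498
  t23: +3.9034
  t24: +2.7936
  t25: -0.0834
  t26: -2.3241
  t27: +1.9114
  t28: +1.6186
  t29: +0.6217
  t30: +0.7182
  t31: +3.6167
  t32: +4.4993
  t33: +5.0108
  t34: +1.0073
  t35: -0.4581
  t36: +0.6983
  t37: +0.5585
  t38: +3.0895
  t39: +0.0849
  t40: +4.6068
  t41: +4.1790
  t42: -0.4153
  t43: +0.5527
  t44: +0.5733
  t45: +0.1317
  t46: -3.0900
  t47: +16.1397
  t48: +3.5528
  t49: +2.8314
  t50: +7.5962
  t51: +1.1642
  t52: +0.8832
  t53: +2.0068
  t54: +4.3670
  t55: -0.2878
Σ = +137.3596 → |volume| = 137.36

Directed edges: 165 total; 3 unmatched, e.g. (-3.27,-0.9,-0.47)→(-4.25,-1.87,-1.13) → open.
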